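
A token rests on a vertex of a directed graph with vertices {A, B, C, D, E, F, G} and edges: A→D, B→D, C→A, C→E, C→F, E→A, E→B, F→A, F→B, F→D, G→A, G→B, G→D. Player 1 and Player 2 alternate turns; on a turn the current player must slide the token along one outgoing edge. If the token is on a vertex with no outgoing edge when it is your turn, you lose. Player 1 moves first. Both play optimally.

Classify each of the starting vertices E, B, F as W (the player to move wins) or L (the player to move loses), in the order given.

Build the W/L table. Terminal = L. A non-terminal position is W if it has a move to some L; otherwise it is L.
Every edge goes from a vertex to one that appears earlier in the order D, B, A, G, E, F, C, so processing vertices in that order labels each vertex after all of its successors.
D: no outgoing edge → L
B: W (go to D, an L position)
A: W (go to D, an L position)
G: W (go to D, an L position)
E: L (options A(W), B(W) are all W)
F: W (go to D, an L position)
C: W (go to E, an L position)

E: L, B: W, F: W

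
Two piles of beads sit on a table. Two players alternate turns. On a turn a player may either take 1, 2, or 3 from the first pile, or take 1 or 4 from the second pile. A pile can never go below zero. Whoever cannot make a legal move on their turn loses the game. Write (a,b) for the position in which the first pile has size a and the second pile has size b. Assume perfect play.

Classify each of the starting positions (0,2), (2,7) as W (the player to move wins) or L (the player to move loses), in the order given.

Positions with no move are L. A position that does have a move is losing for the player to move precisely when every available move leads to a winning position for the opponent. Fill in the labels:
No move ever increases a pile, so every position that can arise here has a ≤ 2 and b ≤ 7; it is enough to label the cells with 0 ≤ a ≤ 2 and 0 ≤ b ≤ 7.
Every move lowers a or b (never raises either), so fill the grid row by row in increasing a, and left to right within a row: each cell's successors are then already labelled.
      b=0  b=1  b=2  b=3  b=4  b=5  b=6  b=7
a=0:    L    W    L    W    W    L    W    L
a=1:    W    L    W    L    W    W    L    W
a=2:    W    W    W    W    L    W    W    W
Cells with no legal move (terminal, hence L): (0,0).
The remaining L cells, each justified by listing all of its moves:
(0,2): →(0,1)(W) only, which is W, so L
(0,5): →(0,4)(W), (0,1)(W) — all W, so L
(0,7): →(0,6)(W), (0,3)(W) — all W, so L
(1,1): →(0,1)(W), (1,0)(W) — all W, so L
(1,3): →(0,3)(W), (1,2)(W) — all W, so L
(1,6): →(0,6)(W), (1,5)(W), (1,2)(W) — all W, so L
(2,4): →(1,4)(W), (0,4)(W), (2,3)(W), (2,0)(W) — all W, so L
Every other cell has at least one move into one of the L cells above, so it is W.
(0,2): one of the L cells justified above, so L
(2,7): the move to (0,7) reaches an L cell, so W

(0,2): L, (2,7): W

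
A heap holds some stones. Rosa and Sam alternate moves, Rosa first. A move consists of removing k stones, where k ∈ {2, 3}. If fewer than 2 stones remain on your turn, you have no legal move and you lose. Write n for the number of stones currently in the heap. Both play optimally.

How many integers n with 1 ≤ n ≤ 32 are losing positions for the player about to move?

13

Positions with no move are L. A position that does have a move is losing for the player to move precisely when every available move leads to a winning position for the opponent. Fill in the labels:
n=0: no move → L
n=1: no move → L
n=2: reaches L-position 0 → W
n=3: reaches L-position 1 → W
n=4: reaches L-position 1 → W
n=5: only reaches 3(W), 2(W), all W → L
n=6: only reaches 4(W), 3(W), all W → L
n=7: reaches L-position 5 → W
n=8: reaches L-position 6 → W
n=9: reaches L-position 6 → W
n=10: only reaches 8(W), 7(W), all W → L
n=11: only reaches 9(W), 8(W), all W → L
n=12: reaches L-position 10 → W
n=13: reaches L-position 11 → W
n=14: reaches L-position 11 → W
n=15: only reaches 13(W), 12(W), all W → L
n=16: only reaches 14(W), 13(W), all W → L
n=17: reaches L-position 15 → W
n=18: reaches L-position 16 → W
n=19: reaches L-position 16 → W
n=20: only reaches 18(W), 17(W), all W → L
n=21: only reaches 19(W), 18(W), all W → L
n=22: reaches L-position 20 → W
n=23: reaches L-position 21 → W
n=24: reaches L-position 21 → W
n=25: only reaches 23(W), 22(W), all W → L
n=26: only reaches 24(W), 23(W), all W → L
n=27: reaches L-position 25 → W
n=28: reaches L-position 26 → W
n=29: reaches L-position 26 → W
n=30: only reaches 28(W), 27(W), all W → L
n=31: only reaches 29(W), 28(W), all W → L
n=32: reaches L-position 30 → W
L entries with 1 ≤ n ≤ 32 (n=0 is outside the asked range and is not counted): n = 1, 5, 6, 10, 11, 15, 16, 20, 21, 25, 26, 30, 31; that makes 13.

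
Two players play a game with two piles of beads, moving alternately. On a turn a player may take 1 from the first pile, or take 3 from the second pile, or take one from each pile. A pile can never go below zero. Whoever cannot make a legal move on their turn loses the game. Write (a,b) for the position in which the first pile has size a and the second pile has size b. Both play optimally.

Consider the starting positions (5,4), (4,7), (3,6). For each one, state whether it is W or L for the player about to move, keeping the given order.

Compute win/loss labels from the base case upward. A position with no move is L. Any other position is W if it can reach an L in one move, else L.
No move ever increases a pile, so every position that can arise here has a ≤ 5 and b ≤ 7; it is enough to label the cells with 0 ≤ a ≤ 5 and 0 ≤ b ≤ 7.
Every move lowers a or b (never raises either), so fill the grid row by row in increasing a, and left to right within a row: each cell's successors are then already labelled.
      b=0  b=1  b=2  b=3  b=4  b=5  b=6  b=7
a=0:    L    L    L    W    W    W    L    L
a=1:    W    W    W    W    L    L    W    W
a=2:    L    L    L    W    W    W    W    L
a=3:    W    W    W    W    L    L    L    W
a=4:    L    L    L    W    W    W    W    W
a=5:    W    W    W    W    L    L    L    W
Cells with no legal move (terminal, hence L): (0,0), (0,1), (0,2).
The remaining L cells, each justified by listing all of its moves:
(0,6): the only move is to (0,3)(W), a W ⇒ L
(0,7): the only move is to (0,4)(W), a W ⇒ L
(1,4): moves to (0,4)(W), (1,1)(W), (0,3)(W); every one is W ⇒ L
(1,5): moves to (0,5)(W), (1,2)(W), (0,4)(W); every one is W ⇒ L
(2,0): the only move is to (1,0)(W), a W ⇒ L
(2,1): moves to (1,1)(W), (1,0)(W); every one is W ⇒ L
(2,2): moves to (1,2)(W), (1,1)(W); every one is W ⇒ L
(2,7): moves to (1,7)(W), (2,4)(W), (1,6)(W); every one is W ⇒ L
(3,4): moves to (2,4)(W), (3,1)(W), (2,3)(W); every one is W ⇒ L
(3,5): moves to (2,5)(W), (3,2)(W), (2,4)(W); every one is W ⇒ L
(3,6): moves to (2,6)(W), (3,3)(W), (2,5)(W); every one is W ⇒ L
(4,0): the only move is to (3,0)(W), a W ⇒ L
(4,1): moves to (3,1)(W), (3,0)(W); every one is W ⇒ L
(4,2): moves to (3,2)(W), (3,1)(W); every one is W ⇒ L
(5,4): moves to (4,4)(W), (5,1)(W), (4,3)(W); every one is W ⇒ L
(5,5): moves to (4,5)(W), (5,2)(W), (4,4)(W); every one is W ⇒ L
(5,6): moves to (4,6)(W), (5,3)(W), (4,5)(W); every one is W ⇒ L
Every other cell has at least one move into one of the L cells above, so it is W.
(5,4): one of the L cells justified above, so L
(4,7): the move to (3,6) reaches an L cell, so W
(3,6): one of the L cells justified above, so L

(5,4): L, (4,7): W, (3,6): L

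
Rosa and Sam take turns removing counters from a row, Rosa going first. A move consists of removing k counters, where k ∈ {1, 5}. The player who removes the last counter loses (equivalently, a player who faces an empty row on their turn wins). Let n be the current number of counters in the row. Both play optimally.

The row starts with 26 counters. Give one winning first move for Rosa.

Work bottom-up. With no move the player to move wins. Otherwise the position is W if at least one move leads to an L position for the opponent, and L if every move leads to a W.
n=0: no move; the opponent has just taken the last counter and therefore loses → W
n=1: only reaches 0(W), which is W → L
n=2: reaches L-position 1 → W
n=3: only reaches 2(W), which is W → L
n=4: reaches L-position 3 → W
n=5: only reaches 4(W), 0(W), all W → L
n=6: reaches L-position 5 → W
n=7: only reaches 6(W), 2(W), all W → L
n=8: reaches L-position 7 → W
n=9: only reaches 8(W), 4(W), all W → L
n=10: reaches L-position 9 → W
n=11: only reaches 10(W), 6(W), all W → L
n=12: reaches L-position 11 → W
n=13: only reaches 12(W), 8(W), all W → L
n=14: reaches L-position 13 → W
n=15: only reaches 14(W), 10(W), all W → L
n=16: reaches L-position 15 → W
n=17: only reaches 16(W), 12(W), all W → L
n=18: reaches L-position 17 → W
n=19: only reaches 18(W), 14(W), all W → L
n=20: reaches L-position 19 → W
n=21: only reaches 20(W), 16(W), all W → L
n=22: reaches L-position 21 → W
n=23: only reaches 22(W), 18(W), all W → L
n=24: reaches L-position 23 → W
n=25: only reaches 24(W), 20(W), all W → L
n=26: reaches L-position 25 → W
From 26, the L positions reachable in one move are: 25, 21. Any move reaching one of these is winning.

Remove 1, leaving 25.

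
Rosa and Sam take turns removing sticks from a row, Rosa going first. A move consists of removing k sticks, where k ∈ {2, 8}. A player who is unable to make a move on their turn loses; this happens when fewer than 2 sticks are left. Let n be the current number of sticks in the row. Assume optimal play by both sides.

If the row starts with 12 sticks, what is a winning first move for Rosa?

Remove 2, leaving 10.

Compute win/loss labels from the base case upward. A position with no move is L. Any other position is W if it can reach an L in one move, else L.
n=0: no move → L
n=1: no move → L
n=2: can move to 0, which is L ⇒ W
n=3: can move to 1, which is L ⇒ W
n=4: the only move is to 2(W), a W ⇒ L
n=5: the only move is to 3(W), a W ⇒ L
n=6: can move to 4, which is L ⇒ W
n=7: can move to 5, which is L ⇒ W
n=8: can move to 0, which is L ⇒ W
n=9: can move to 1, which is L ⇒ W
n=10: moves to 8(W), 2(W); every one is W ⇒ L
n=11: moves to 9(W), 3(W); every one is W ⇒ L
n=12: can move to 10, which is L ⇒ W
From 12, the L positions reachable in one move are: 10, 4. Any move reaching one of these is winning.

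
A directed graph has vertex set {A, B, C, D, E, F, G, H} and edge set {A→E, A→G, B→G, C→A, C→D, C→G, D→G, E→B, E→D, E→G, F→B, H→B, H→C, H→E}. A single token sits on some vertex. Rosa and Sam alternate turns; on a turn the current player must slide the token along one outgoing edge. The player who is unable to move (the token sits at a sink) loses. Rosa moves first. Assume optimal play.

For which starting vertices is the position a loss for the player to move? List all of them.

F, G, H

Positions with no move are L. A position that does have a move is losing for the player to move precisely when every available move leads to a winning position for the opponent. Fill in the labels:
Every edge goes from a vertex to one that appears earlier in the order G, D, B, E, F, A, C, H, so processing vertices in that order labels each vertex after all of its successors.
G: no outgoing edge → L
D: can move to G, which is L ⇒ W
B: can move to G, which is L ⇒ W
E: can move to G, which is L ⇒ W
F: the only move is to B(W), a W ⇒ L
A: can move to G, which is L ⇒ W
C: can move to G, which is L ⇒ W
H: moves to C(W), E(W), B(W); every one is W ⇒ L
Reading off the rows marked L gives the requested list; there are 3 such vertices.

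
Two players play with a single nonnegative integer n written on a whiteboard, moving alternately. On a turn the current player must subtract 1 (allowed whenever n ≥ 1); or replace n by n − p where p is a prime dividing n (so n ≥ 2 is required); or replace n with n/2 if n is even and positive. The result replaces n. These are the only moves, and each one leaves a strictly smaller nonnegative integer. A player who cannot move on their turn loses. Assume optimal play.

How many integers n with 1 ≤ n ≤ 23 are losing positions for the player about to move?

4

Work bottom-up. With no move the player to move loses. Otherwise the position is W if at least one move leads to an L position for the opponent, and L if every move leads to a W.
n=0: no move → L
n=1: reaches L-position 0 → W
n=2: reaches L-position 0 → W
n=3: reaches L-position 0 → W
n=4: only reaches 2(W), 3(W), all W → L
n=5: reaches L-position 0 → W
n=6: reaches L-position 4 → W
n=7: reaches L-position 0 → W
n=8: reaches L-position 4 → W
n=9: only reaches 6(W), 8(W), all W → L
n=10: reaches L-position 9 → W
n=11: reaches L-position 0 → W
n=12: reaches L-position 9 → W
n=13: reaches L-position 0 → W
n=14: only reaches 7(W), 12(W), 13(W), all W → L
n=15: reaches L-position 14 → W
n=16: reaches L-position 14 → W
n=17: reaches L-position 0 → W
n=18: reaches L-position 9 → W
n=19: reaches L-position 0 → W
n=20: only reaches 10(W), 15(W), 18(W), 19(W), all W → L
n=21: reaches L-position 14 → W
n=22: reaches L-position 20 → W
n=23: reaches L-position 0 → W
L entries with 1 ≤ n ≤ 23 (n=0 is outside the asked range and is not counted): n = 4, 9, 14, 20; that makes 4.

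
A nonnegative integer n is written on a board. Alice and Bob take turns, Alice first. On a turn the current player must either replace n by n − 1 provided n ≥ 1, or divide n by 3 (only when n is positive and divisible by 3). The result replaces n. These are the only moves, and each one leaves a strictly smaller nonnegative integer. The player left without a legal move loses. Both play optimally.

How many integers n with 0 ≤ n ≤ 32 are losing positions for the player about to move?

16

Use the standard recursion: the mover loses at a terminal position; elsewhere, the mover wins exactly when some move hands the opponent an L position.
n=0: no move → L
n=1: can move to 0, which is L ⇒ W
n=2: the only move is to 1(W), a W ⇒ L
n=3: can move to 2, which is L ⇒ W
n=4: the only move is to 3(W), a W ⇒ L
n=5: can move to 4, which is L ⇒ W
n=6: can move to 2, which is L ⇒ W
n=7: the only move is to 6(W), a W ⇒ L
n=8: can move to 7, which is L ⇒ W
n=9: moves to 3(W), 8(W); every one is W ⇒ L
n=10: can move to 9, which is L ⇒ W
n=11: the only move is to 10(W), a W ⇒ L
n=12: can move to 4, which is L ⇒ W
n=13: the only move is to 12(W), a W ⇒ L
n=14: can move to 13, which is L ⇒ W
n=15: moves to 5(W), 14(W); every one is W ⇒ L
n=16: can move to 15, which is L ⇒ W
n=17: the only move is to 16(W), a W ⇒ L
n=18: can move to 17, which is L ⇒ W
n=19: the only move is to 18(W), a W ⇒ L
n=20: can move to 19, which is L ⇒ W
n=21: can move to 7, which is L ⇒ W
n=22: the only move is to 21(W), a W ⇒ L
n=23: can move to 22, which is L ⇒ W
n=24: moves to 8(W), 23(W); every one is W ⇒ L
n=25: can move to 24, which is L ⇒ W
n=26: the only move is to 25(W), a W ⇒ L
n=27: can move to 9, which is L ⇒ W
n=28: the only move is to 27(W), a W ⇒ L
n=29: can move to 28, which is L ⇒ W
n=30: moves to 10(W), 29(W); every one is W ⇒ L
n=31: can move to 30, which is L ⇒ W
n=32: the only move is to 31(W), a W ⇒ L
L entries with 0 ≤ n ≤ 32: n = 0, 2, 4, 7, 9, 11, 13, 15, 17, 19, 22, 24, 26, 28, 30, 32; that makes 16.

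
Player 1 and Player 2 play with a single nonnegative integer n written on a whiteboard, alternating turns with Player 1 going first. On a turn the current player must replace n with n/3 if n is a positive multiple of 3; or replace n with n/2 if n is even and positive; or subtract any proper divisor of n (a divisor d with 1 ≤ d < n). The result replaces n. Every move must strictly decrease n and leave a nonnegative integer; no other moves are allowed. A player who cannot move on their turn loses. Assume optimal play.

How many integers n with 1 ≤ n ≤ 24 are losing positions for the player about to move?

Work bottom-up. With no move the player to move loses. Otherwise the position is W if at least one move leads to an L position for the opponent, and L if every move leads to a W.
n=0: no move → L
n=1: no move → L
n=2: W (go to 1, an L position)
n=3: W (go to 1, an L position)
n=4: L (options 2(W), 3(W) are all W)
n=5: W (go to 4, an L position)
n=6: W (go to 4, an L position)
n=7: L (sole option 6(W) is W)
n=8: W (go to 4, an L position)
n=9: L (options 3(W), 6(W), 8(W) are all W)
n=10: W (go to 9, an L position)
n=11: L (sole option 10(W) is W)
n=12: W (go to 4, an L position)
n=13: L (sole option 12(W) is W)
n=14: W (go to 7, an L position)
n=15: L (options 5(W), 10(W), 12(W), 14(W) are all W)
n=16: W (go to 15, an L position)
n=17: L (sole option 16(W) is W)
n=18: W (go to 9, an L position)
n=19: L (sole option 18(W) is W)
n=20: W (go to 15, an L position)
n=21: W (go to 7, an L position)
n=22: W (go to 11, an L position)
n=23: L (sole option 22(W) is W)
n=24: W (go to 23, an L position)
L entries with 1 ≤ n ≤ 24 (n=0 is outside the asked range and is not counted): n = 1, 4, 7, 9, 11, 13, 15, 17, 19, 23; that makes 10.

10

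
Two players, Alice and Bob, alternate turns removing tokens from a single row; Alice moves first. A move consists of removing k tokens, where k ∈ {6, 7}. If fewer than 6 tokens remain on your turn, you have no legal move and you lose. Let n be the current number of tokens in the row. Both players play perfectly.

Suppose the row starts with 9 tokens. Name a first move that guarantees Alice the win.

Remove 6, leaving 3.

Build the W/L table. Terminal = L. A non-terminal position is W if it has a move to some L; otherwise it is L.
n=0: no move → L
n=1: no move → L
n=2: no move → L
n=3: no move → L
n=4: no move → L
n=5: no move → L
n=6: can move to 0, which is L ⇒ W
n=7: can move to 1, which is L ⇒ W
n=8: can move to 2, which is L ⇒ W
n=9: can move to 3, which is L ⇒ W
From 9, the L positions reachable in one move are: 3, 2. Any move reaching one of these is winning.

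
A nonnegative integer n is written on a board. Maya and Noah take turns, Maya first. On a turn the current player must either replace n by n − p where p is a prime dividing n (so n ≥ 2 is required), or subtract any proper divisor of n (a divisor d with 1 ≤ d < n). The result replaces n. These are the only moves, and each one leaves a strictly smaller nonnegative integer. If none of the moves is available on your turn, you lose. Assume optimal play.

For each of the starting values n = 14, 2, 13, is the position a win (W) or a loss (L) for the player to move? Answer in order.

14: L, 2: W, 13: W

Compute win/loss labels from the base case upward. A position with no move is L. Any other position is W if it can reach an L in one move, else L.
n=0: no move → L
n=1: no move → L
n=2: →0(L), so W
n=3: →0(L), so W
n=4: →2(W), 3(W) — all W, so L
n=5: →0(L), so W
n=6: →4(L), so W
n=7: →0(L), so W
n=8: →4(L), so W
n=9: →6(W), 8(W) — all W, so L
n=10: →9(L), so W
n=11: →0(L), so W
n=12: →9(L), so W
n=13: →0(L), so W
n=14: →7(W), 12(W), 13(W) — all W, so L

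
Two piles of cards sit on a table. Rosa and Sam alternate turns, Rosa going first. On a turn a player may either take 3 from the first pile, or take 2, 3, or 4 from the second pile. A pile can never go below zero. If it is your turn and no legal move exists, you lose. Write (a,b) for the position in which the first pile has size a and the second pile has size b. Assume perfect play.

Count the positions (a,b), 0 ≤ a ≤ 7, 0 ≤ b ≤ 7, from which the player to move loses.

Positions with no move are L. A position that does have a move is losing for the player to move precisely when every available move leads to a winning position for the opponent. Fill in the labels:
Every move lowers a or b (never raises either), so fill the grid row by row in increasing a, and left to right within a row: each cell's successors are then already labelled.
      b=0  b=1  b=2  b=3  b=4  b=5  b=6  b=7
a=0:    L    L    W    W    W    W    L    L
a=1:    L    L    W    W    W    W    L    L
a=2:    L    L    W    W    W    W    L    L
a=3:    W    W    L    L    W    W    W    W
a=4:    W    W    L    L    W    W    W    W
a=5:    W    W    L    L    W    W    W    W
a=6:    L    L    W    W    W    W    L    L
a=7:    L    L    W    W    W    W    L    L
Cells with no legal move (terminal, hence L): (0,0), (0,1), (1,0), (1,1), (2,0), (2,1).
The remaining L cells, each justified by listing all of its moves:
(0,6): moves to (0,4)(W), (0,3)(W), (0,2)(W); every one is W ⇒ L
(0,7): moves to (0,5)(W), (0,4)(W), (0,3)(W); every one is W ⇒ L
(1,6): moves to (1,4)(W), (1,3)(W), (1,2)(W); every one is W ⇒ L
(1,7): moves to (1,5)(W), (1,4)(W), (1,3)(W); every one is W ⇒ L
(2,6): moves to (2,4)(W), (2,3)(W), (2,2)(W); every one is W ⇒ L
(2,7): moves to (2,5)(W), (2,4)(W), (2,3)(W); every one is W ⇒ L
(3,2): moves to (0,2)(W), (3,0)(W); every one is W ⇒ L
(3,3): moves to (0,3)(W), (3,1)(W), (3,0)(W); every one is W ⇒ L
(4,2): moves to (1,2)(W), (4,0)(W); every one is W ⇒ L
(4,3): moves to (1,3)(W), (4,1)(W), (4,0)(W); every one is W ⇒ L
(5,2): moves to (2,2)(W), (5,0)(W); every one is W ⇒ L
(5,3): moves to (2,3)(W), (5,1)(W), (5,0)(W); every one is W ⇒ L
(6,0): the only move is to (3,0)(W), a W ⇒ L
(6,1): the only move is to (3,1)(W), a W ⇒ L
(6,6): moves to (3,6)(W), (6,4)(W), (6,3)(W), (6,2)(W); every one is W ⇒ L
(6,7): moves to (3,7)(W), (6,5)(W), (6,4)(W), (6,3)(W); every one is W ⇒ L
(7,0): the only move is to (4,0)(W), a W ⇒ L
(7,1): the only move is to (4,1)(W), a W ⇒ L
(7,6): moves to (4,6)(W), (7,4)(W), (7,3)(W), (7,2)(W); every one is W ⇒ L
(7,7): moves to (4,7)(W), (7,5)(W), (7,4)(W), (7,3)(W); every one is W ⇒ L
Every other cell has at least one move into one of the L cells above, so it is W.
L cells per row: a=0: 4, a=1: 4, a=2: 4, a=3: 2, a=4: 2, a=5: 2, a=6: 4, a=7: 4; total 26.

26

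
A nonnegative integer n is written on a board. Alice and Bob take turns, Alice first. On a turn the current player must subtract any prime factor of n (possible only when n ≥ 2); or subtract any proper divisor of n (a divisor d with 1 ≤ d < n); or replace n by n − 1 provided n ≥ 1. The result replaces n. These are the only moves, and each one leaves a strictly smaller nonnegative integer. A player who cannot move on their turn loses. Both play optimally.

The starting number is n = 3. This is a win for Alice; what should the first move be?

Move to 0.

Work bottom-up. With no move the player to move loses. Otherwise the position is W if at least one move leads to an L position for the opponent, and L if every move leads to a W.
n=0: no move → L
n=1: →0(L), so W
n=2: →0(L), so W
n=3: →0(L), so W
From 3, the L positions reachable in one move are: 0.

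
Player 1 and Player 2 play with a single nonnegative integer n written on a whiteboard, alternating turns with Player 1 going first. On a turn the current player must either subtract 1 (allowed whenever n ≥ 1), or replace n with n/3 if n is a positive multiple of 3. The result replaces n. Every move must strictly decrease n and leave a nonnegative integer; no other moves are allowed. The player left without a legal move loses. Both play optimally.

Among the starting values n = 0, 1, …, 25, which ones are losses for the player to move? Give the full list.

0, 2, 4, 7, 9, 11, 13, 15, 17, 19, 22, 24

Label each position W (a win for the player to move) or L (a loss). A position with no legal move is L; any other position is W exactly when some move reaches an L, and L when every move reaches a W.
n=0: no move → L
n=1: reaches L-position 0 → W
n=2: only reaches 1(W), which is W → L
n=3: reaches L-position 2 → W
n=4: only reaches 3(W), which is W → L
n=5: reaches L-position 4 → W
n=6: reaches L-position 2 → W
n=7: only reaches 6(W), which is W → L
n=8: reaches L-position 7 → W
n=9: only reaches 3(W), 8(W), all W → L
n=10: reaches L-position 9 → W
n=11: only reaches 10(W), which is W → L
n=12: reaches L-position 4 → W
n=13: only reaches 12(W), which is W → L
n=14: reaches L-position 13 → W
n=15: only reaches 5(W), 14(W), all W → L
n=16: reaches L-position 15 → W
n=17: only reaches 16(W), which is W → L
n=18: reaches L-position 17 → W
n=19: only reaches 18(W), which is W → L
n=20: reaches L-position 19 → W
n=21: reaches L-position 7 → W
n=22: only reaches 21(W), which is W → L
n=23: reaches L-position 22 → W
n=24: only reaches 8(W), 23(W), all W → L
n=25: reaches L-position 24 → W
The losing starting values of n are exactly the entries labelled L in this table (12 of them).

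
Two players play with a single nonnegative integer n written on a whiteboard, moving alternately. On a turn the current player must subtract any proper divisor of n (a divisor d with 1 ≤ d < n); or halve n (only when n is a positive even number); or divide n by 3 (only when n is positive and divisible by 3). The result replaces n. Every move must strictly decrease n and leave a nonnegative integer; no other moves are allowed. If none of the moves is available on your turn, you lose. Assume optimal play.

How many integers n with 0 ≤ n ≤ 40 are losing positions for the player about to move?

15

Positions with no move are L. A position that does have a move is losing for the player to move precisely when every available move leads to a winning position for the opponent. Fill in the labels:
n=0: no move → L
n=1: no move → L
n=2: reaches L-position 1 → W
n=3: reaches L-position 1 → W
n=4: only reaches 2(W), 3(W), all W → L
n=5: reaches L-position 4 → W
n=6: reaches L-position 4 → W
n=7: only reaches 6(W), which is W → L
n=8: reaches L-position 4 → W
n=9: only reaches 3(W), 6(W), 8(W), all W → L
n=10: reaches L-position 9 → W
n=11: only reaches 10(W), which is W → L
n=12: reaches L-position 4 → W
n=13: only reaches 12(W), which is W → L
n=14: reaches L-position 7 → W
n=15: only reaches 5(W), 10(W), 12(W), 14(W), all W → L
n=16: reaches L-position 15 → W
n=17: only reaches 16(W), which is W → L
n=18: reaches L-position 9 → W
n=19: only reaches 18(W), which is W → L
n=20: reaches L-position 15 → W
n=21: reaches L-position 7 → W
n=22: reaches L-position 11 → W
n=23: only reaches 22(W), which is W → L
n=24: reaches L-position 23 → W
n=25: only reaches 20(W), 24(W), all W → L
n=26: reaches L-position 13 → W
n=27: reaches L-position 9 → W
n=28: only reaches 14(W), 21(W), 24(W), 26(W), 27(W), all W → L
n=29: reaches L-position 28 → W
n=30: reaches L-position 15 → W
n=31: only reaches 30(W), which is W → L
n=32: reaches L-position 28 → W
n=33: reaches L-position 11 → W
n=34: reaches L-position 17 → W
n=35: reaches L-position 28 → W
n=36: only reaches 12(W), 18(W), 24(W), 27(W), 30(W), 32(W), 33(W), 34(W), 35(W), all W → L
n=37: reaches L-position 36 → W
n=38: reaches L-position 19 → W
n=39: reaches L-position 13 → W
n=40: reaches L-position 36 → W
L entries with 0 ≤ n ≤ 40: n = 0, 1, 4, 7, 9, 11, 13, 15, 17, 19, 23, 25, 28, 31, 36; that makes 15.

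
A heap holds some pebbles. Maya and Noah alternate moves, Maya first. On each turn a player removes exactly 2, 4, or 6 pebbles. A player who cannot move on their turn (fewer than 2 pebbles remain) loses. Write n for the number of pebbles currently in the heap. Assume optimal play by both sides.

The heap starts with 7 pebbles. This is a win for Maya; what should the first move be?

Work bottom-up. With no move the player to move loses. Otherwise the position is W if at least one move leads to an L position for the opponent, and L if every move leads to a W.
n=0: no move → L
n=1: no move → L
n=2: can move to 0, which is L ⇒ W
n=3: can move to 1, which is L ⇒ W
n=4: can move to 0, which is L ⇒ W
n=5: can move to 1, which is L ⇒ W
n=6: can move to 0, which is L ⇒ W
n=7: can move to 1, which is L ⇒ W
From 7, the L positions reachable in one move are: 1.

Remove 6, leaving 1.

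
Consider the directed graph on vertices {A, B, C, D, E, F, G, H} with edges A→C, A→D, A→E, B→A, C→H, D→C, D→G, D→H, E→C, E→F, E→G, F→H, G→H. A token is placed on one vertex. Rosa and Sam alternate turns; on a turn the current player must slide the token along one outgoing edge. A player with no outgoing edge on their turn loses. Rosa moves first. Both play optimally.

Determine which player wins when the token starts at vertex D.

Label each position W (a win for the player to move) or L (a loss). A position with no legal move is L; any other position is W exactly when some move reaches an L, and L when every move reaches a W.
Every edge goes from a vertex to one that appears earlier in the order H, C, G, D, F, E, A, B, so processing vertices in that order labels each vertex after all of its successors.
H: no outgoing edge → L
C: can move to H, which is L ⇒ W
G: can move to H, which is L ⇒ W
D: can move to H, which is L ⇒ W
F: can move to H, which is L ⇒ W
E: moves to F(W), G(W), C(W); every one is W ⇒ L
A: can move to E, which is L ⇒ W
B: the only move is to A(W), a W ⇒ L
The starting position D is W: Rosa should move to H, handing over an L position.

Rosa wins.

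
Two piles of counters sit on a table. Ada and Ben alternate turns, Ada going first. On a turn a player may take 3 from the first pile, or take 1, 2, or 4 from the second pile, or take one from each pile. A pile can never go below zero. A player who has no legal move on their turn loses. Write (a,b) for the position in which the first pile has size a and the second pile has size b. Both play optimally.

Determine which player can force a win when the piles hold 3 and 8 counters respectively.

Ben wins.

Classify positions by backward induction: terminal positions (no move available) are L. From any other position, the mover wins iff some move reaches an L.
No move ever increases a pile, so every position that can arise here has a ≤ 3 and b ≤ 8; it is enough to label the cells with 0 ≤ a ≤ 3 and 0 ≤ b ≤ 8.
Every move lowers a or b (never raises either), so fill the grid row by row in increasing a, and left to right within a row: each cell's successors are then already labelled.
      b=0  b=1  b=2  b=3  b=4  b=5  b=6  b=7  b=8
a=0:    L    W    W    L    W    W    L    W    W
a=1:    L    W    W    L    W    W    L    W    W
a=2:    L    W    W    L    W    W    L    W    W
a=3:    W    W    L    W    W    L    W    W    L
Cells with no legal move (terminal, hence L): (0,0), (1,0), (2,0).
The remaining L cells, each justified by listing all of its moves:
(0,3): moves to (0,2)(W), (0,1)(W); every one is W ⇒ L
(0,6): moves to (0,5)(W), (0,4)(W), (0,2)(W); every one is W ⇒ L
(1,3): moves to (1,2)(W), (1,1)(W), (0,2)(W); every one is W ⇒ L
(1,6): moves to (1,5)(W), (1,4)(W), (1,2)(W), (0,5)(W); every one is W ⇒ L
(2,3): moves to (2,2)(W), (2,1)(W), (1,2)(W); every one is W ⇒ L
(2,6): moves to (2,5)(W), (2,4)(W), (2,2)(W), (1,5)(W); every one is W ⇒ L
(3,2): moves to (0,2)(W), (3,1)(W), (3,0)(W), (2,1)(W); every one is W ⇒ L
(3,5): moves to (0,5)(W), (3,4)(W), (3,3)(W), (3,1)(W), (2,4)(W); every one is W ⇒ L
(3,8): moves to (0,8)(W), (3,7)(W), (3,6)(W), (3,4)(W), (2,7)(W); every one is W ⇒ L
Every other cell has at least one move into one of the L cells above, so it is W.
Every move from (3,8) reaches a W position, so the mover loses.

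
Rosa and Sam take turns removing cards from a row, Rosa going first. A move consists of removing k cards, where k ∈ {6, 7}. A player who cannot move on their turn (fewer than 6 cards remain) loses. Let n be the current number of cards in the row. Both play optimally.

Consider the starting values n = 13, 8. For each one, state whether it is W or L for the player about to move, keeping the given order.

Label each position W (a win for the player to move) or L (a loss). A position with no legal move is L; any other position is W exactly when some move reaches an L, and L when every move reaches a W.
n=0: no move → L
n=1: no move → L
n=2: no move → L
n=3: no move → L
n=4: no move → L
n=5: no move → L
n=6: W (go to 0, an L position)
n=7: W (go to 1, an L position)
n=8: W (go to 2, an L position)
n=9: W (go to 3, an L position)
n=10: W (go to 4, an L position)
n=11: W (go to 5, an L position)
n=12: W (go to 5, an L position)
n=13: L (options 7(W), 6(W) are all W)

13: L, 8: W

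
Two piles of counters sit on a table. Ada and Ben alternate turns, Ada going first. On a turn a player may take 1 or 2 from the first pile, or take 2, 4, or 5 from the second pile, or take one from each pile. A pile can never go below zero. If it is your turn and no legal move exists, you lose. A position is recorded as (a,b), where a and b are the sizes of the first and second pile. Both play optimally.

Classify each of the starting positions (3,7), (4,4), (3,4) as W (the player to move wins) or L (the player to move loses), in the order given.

Positions with no move are L. A position that does have a move is losing for the player to move precisely when every available move leads to a winning position for the opponent. Fill in the labels:
No move ever increases a pile, so every position that can arise here has a ≤ 4 and b ≤ 7; it is enough to label the cells with 0 ≤ a ≤ 4 and 0 ≤ b ≤ 7.
Every move lowers a or b (never raises either), so fill the grid row by row in increasing a, and left to right within a row: each cell's successors are then already labelled.
      b=0  b=1  b=2  b=3  b=4  b=5  b=6  b=7
a=0:    L    L    W    W    W    W    W    L
a=1:    W    W    W    L    L    W    W    W
a=2:    W    W    L    W    W    W    W    W
a=3:    L    L    W    W    W    W    W    L
a=4:    W    W    W    L    L    W    W    W
Cells with no legal move (terminal, hence L): (0,0), (0,1).
The remaining L cells, each justified by listing all of its moves:
(0,7): only reaches (0,5)(W), (0,3)(W), (0,2)(W), all W → L
(1,3): only reaches (0,3)(W), (1,1)(W), (0,2)(W), all W → L
(1,4): only reaches (0,4)(W), (1,2)(W), (1,0)(W), (0,3)(W), all W → L
(2,2): only reaches (1,2)(W), (0,2)(W), (2,0)(W), (1,1)(W), all W → L
(3,0): only reaches (2,0)(W), (1,0)(W), all W → L
(3,1): only reaches (2,1)(W), (1,1)(W), (2,0)(W), all W → L
(3,7): only reaches (2,7)(W), (1,7)(W), (3,5)(W), (3,3)(W), (3,2)(W), (2,6)(W), all W → L
(4,3): only reaches (3,3)(W), (2,3)(W), (4,1)(W), (3,2)(W), all W → L
(4,4): only reaches (3,4)(W), (2,4)(W), (4,2)(W), (4,0)(W), (3,3)(W), all W → L
Every other cell has at least one move into one of the L cells above, so it is W.
(3,7): one of the L cells justified above, so L
(4,4): one of the L cells justified above, so L
(3,4): the move to (1,4) reaches an L cell, so W

(3,7): L, (4,4): L, (3,4): W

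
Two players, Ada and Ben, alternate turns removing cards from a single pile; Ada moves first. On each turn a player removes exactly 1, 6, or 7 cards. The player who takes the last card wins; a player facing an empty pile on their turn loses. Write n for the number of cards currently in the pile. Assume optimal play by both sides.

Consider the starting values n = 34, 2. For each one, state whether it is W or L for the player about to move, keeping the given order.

34: W, 2: L

Use the standard recursion: the mover loses at a terminal position; elsewhere, the mover wins exactly when some move hands the opponent an L position.
n=0: no move → L
n=1: W (go to 0, an L position)
n=2: L (sole option 1(W) is W)
n=3: W (go to 2, an L position)
n=4: L (sole option 3(W) is W)
n=5: W (go to 4, an L position)
n=6: W (go to 0, an L position)
n=7: W (go to 0, an L position)
n=8: W (go to 2, an L position)
n=9: W (go to 2, an L position)
n=10: W (go to 4, an L position)
n=11: W (go to 4, an L position)
n=12: L (options 11(W), 6(W), 5(W) are all W)
n=13: W (go to 12, an L position)
n=14: L (options 13(W), 8(W), 7(W) are all W)
n=15: W (go to 14, an L position)
n=16: L (options 15(W), 10(W), 9(W) are all W)
n=17: W (go to 16, an L position)
n=18: W (go to 12, an L position)
n=19: W (go to 12, an L position)
n=20: W (go to 14, an L position)
n=21: W (go to 14, an L position)
n=22: W (go to 16, an L position)
n=23: W (go to 16, an L position)
n=24: L (options 23(W), 18(W), 17(W) are all W)
n=25: W (go to 24, an L position)
n=26: L (options 25(W), 20(W), 19(W) are all W)
n=27: W (go to 26, an L position)
n=28: L (options 27(W), 22(W), 21(W) are all W)
n=29: W (go to 28, an L position)
n=30: W (go to 24, an L position)
n=31: W (go to 24, an L position)
n=32: W (go to 26, an L position)
n=33: W (go to 26, an L position)
n=34: W (go to 28, an L position)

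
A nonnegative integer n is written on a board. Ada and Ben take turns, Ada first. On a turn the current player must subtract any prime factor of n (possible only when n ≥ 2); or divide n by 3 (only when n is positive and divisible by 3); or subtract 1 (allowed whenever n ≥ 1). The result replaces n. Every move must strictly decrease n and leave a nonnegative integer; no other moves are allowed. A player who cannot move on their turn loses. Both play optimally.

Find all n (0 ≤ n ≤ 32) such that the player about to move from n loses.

Work bottom-up. With no move the player to move loses. Otherwise the position is W if at least one move leads to an L position for the opponent, and L if every move leads to a W.
n=0: no move → L
n=1: reaches L-position 0 → W
n=2: reaches L-position 0 → W
n=3: reaches L-position 0 → W
n=4: only reaches 2(W), 3(W), all W → L
n=5: reaches L-position 0 → W
n=6: reaches L-position 4 → W
n=7: reaches L-position 0 → W
n=8: only reaches 6(W), 7(W), all W → L
n=9: reaches L-position 8 → W
n=10: reaches L-position 8 → W
n=11: reaches L-position 0 → W
n=12: reaches L-position 4 → W
n=13: reaches L-position 0 → W
n=14: only reaches 7(W), 12(W), 13(W), all W → L
n=15: reaches L-position 14 → W
n=16: reaches L-position 14 → W
n=17: reaches L-position 0 → W
n=18: only reaches 6(W), 15(W), 16(W), 17(W), all W → L
n=19: reaches L-position 0 → W
n=20: reaches L-position 18 → W
n=21: reaches L-position 14 → W
n=22: only reaches 11(W), 20(W), 21(W), all W → L
n=23: reaches L-position 0 → W
n=24: reaches L-position 8 → W
n=25: only reaches 20(W), 24(W), all W → L
n=26: reaches L-position 25 → W
n=27: only reaches 9(W), 24(W), 26(W), all W → L
n=28: reaches L-position 27 → W
n=29: reaches L-position 0 → W
n=30: reaches L-position 25 → W
n=31: reaches L-position 0 → W
n=32: only reaches 30(W), 31(W), all W → L
Reading off the rows marked L gives the requested list; there are 9 such values of n.

0, 4, 8, 14, 18, 22, 25, 27, 32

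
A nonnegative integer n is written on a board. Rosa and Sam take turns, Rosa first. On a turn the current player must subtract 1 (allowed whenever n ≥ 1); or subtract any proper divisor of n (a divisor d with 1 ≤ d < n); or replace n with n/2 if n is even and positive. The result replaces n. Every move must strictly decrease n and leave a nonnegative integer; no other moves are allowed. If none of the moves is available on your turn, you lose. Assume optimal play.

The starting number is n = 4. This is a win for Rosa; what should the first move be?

Label each position W (a win for the player to move) or L (a loss). A position with no legal move is L; any other position is W exactly when some move reaches an L, and L when every move reaches a W.
n=0: no move → L
n=1: →0(L), so W
n=2: →1(W) only, which is W, so L
n=3: →2(L), so W
n=4: →2(L), so W
From 4, the L positions reachable in one move are: 2.

Move to 2.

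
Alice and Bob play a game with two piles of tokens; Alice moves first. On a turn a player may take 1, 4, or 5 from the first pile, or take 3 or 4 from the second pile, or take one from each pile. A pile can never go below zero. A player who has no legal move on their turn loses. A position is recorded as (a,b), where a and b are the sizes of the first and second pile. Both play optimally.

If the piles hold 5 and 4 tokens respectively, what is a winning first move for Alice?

Move to (1,4).

Use the standard recursion: the mover loses at a terminal position; elsewhere, the mover wins exactly when some move hands the opponent an L position.
No move ever increases a pile, so every position that can arise here has a ≤ 5 and b ≤ 4; it is enough to label the cells with 0 ≤ a ≤ 5 and 0 ≤ b ≤ 4.
Every move lowers a or b (never raises either), so fill the grid row by row in increasing a, and left to right within a row: each cell's successors are then already labelled.
      b=0  b=1  b=2  b=3  b=4
a=0:    L    L    L    W    W
a=1:    W    W    W    W    L
a=2:    L    L    L    W    W
a=3:    W    W    W    W    L
a=4:    W    W    W    L    W
a=5:    W    W    W    W    W
Cells with no legal move (terminal, hence L): (0,0), (0,1), (0,2).
The remaining L cells, each justified by listing all of its moves:
(1,4): →(0,4)(W), (1,1)(W), (1,0)(W), (0,3)(W) — all W, so L
(2,0): →(1,0)(W) only, which is W, so L
(2,1): →(1,1)(W), (1,0)(W) — all W, so L
(2,2): →(1,2)(W), (1,1)(W) — all W, so L
(3,4): →(2,4)(W), (3,1)(W), (3,0)(W), (2,3)(W) — all W, so L
(4,3): →(3,3)(W), (0,3)(W), (4,0)(W), (3,2)(W) — all W, so L
Every other cell has at least one move into one of the L cells above, so it is W.
From (5,4), the L positions reachable in one move are: (1,4), (4,3). Any move reaching one of these is winning.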